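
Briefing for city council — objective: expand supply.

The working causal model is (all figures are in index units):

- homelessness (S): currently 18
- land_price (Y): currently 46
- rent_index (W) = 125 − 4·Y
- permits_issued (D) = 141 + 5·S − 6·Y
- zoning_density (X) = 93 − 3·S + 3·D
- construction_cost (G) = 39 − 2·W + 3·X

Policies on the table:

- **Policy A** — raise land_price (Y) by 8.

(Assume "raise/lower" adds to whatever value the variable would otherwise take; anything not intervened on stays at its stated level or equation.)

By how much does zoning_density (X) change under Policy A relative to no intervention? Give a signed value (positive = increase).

-144

Baseline:
  S = 18
  Y = 46
  D = 141 + 5·18 − 6·46 = -45
  X = 93 − 3·18 + 3·(-45) = -96
Policy A (Y + 8):
  S = 18
  Y = 46 + 8 = 54
  D = 141 + 5·18 − 6·54 = -93
  X = 93 − 3·18 + 3·(-93) = -240
Change in X: -240 − (-96) = -144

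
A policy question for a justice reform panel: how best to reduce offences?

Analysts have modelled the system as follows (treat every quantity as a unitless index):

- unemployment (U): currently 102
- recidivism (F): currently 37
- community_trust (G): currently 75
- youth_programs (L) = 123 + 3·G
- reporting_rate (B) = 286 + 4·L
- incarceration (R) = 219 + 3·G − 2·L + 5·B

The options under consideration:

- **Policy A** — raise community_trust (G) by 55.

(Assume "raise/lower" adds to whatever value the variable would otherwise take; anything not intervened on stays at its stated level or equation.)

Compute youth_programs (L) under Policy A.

513

Policy A (G + 55):
  G = 75 + 55 = 130
  L = 123 + 3·130 = 513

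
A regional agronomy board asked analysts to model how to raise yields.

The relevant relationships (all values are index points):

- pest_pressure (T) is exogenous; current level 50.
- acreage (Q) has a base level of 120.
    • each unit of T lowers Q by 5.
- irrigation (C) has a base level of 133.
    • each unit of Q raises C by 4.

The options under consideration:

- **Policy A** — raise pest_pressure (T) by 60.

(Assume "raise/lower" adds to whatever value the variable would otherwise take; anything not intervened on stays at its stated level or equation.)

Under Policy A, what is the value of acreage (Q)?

Policy A (T + 60):
  T = 50 + 60 = 110
  Q = 120 − 5·110 = -430

-430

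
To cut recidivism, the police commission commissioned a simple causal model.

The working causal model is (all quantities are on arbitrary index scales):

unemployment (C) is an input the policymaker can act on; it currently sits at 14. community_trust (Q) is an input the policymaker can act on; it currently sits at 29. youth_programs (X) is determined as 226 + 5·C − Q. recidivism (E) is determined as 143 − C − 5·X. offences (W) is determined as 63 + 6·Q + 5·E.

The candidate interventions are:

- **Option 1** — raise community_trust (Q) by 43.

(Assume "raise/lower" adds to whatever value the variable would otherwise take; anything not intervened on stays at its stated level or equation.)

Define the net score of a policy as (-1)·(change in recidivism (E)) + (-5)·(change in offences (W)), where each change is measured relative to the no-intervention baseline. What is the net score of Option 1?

Baseline:
  C = 14
  Q = 29
  X = 226 + 5·14 − 29 = 267
  E = 143 − 14 − 5·267 = -1206
  W = 63 + 6·29 + 5·(-1206) = -5793
Option 1 (Q + 43):
  C = 14
  Q = 29 + 43 = 72
  X = 226 + 5·14 − 72 = 224
  E = 143 − 14 − 5·224 = -991
  W = 63 + 6·72 + 5·(-991) = -4460
ΔE = -991 − (-1206) = 215; ΔW = -4460 − (-5793) = 1333
Score = (-1)·215 + (-5)·1333 = -6880

-6880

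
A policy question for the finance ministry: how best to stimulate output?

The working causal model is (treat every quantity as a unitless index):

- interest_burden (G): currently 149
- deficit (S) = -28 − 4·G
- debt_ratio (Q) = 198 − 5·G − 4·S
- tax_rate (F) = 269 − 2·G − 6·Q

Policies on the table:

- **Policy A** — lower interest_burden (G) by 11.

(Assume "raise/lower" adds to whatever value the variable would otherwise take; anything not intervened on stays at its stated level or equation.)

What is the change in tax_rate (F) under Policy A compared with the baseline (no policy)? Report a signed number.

Baseline:
  G = 149
  S = -28 − 4·149 = -624
  Q = 198 − 5·149 − 4·(-624) = 1949
  F = 269 − 2·149 − 6·1949 = -11723
Policy A (G − 11):
  G = 149 − 11 = 138
  S = -28 − 4·138 = -580
  Q = 198 − 5·138 − 4·(-580) = 1828
  F = 269 − 2·138 − 6·1828 = -10975
Change in F: -10975 − (-11723) = 748

748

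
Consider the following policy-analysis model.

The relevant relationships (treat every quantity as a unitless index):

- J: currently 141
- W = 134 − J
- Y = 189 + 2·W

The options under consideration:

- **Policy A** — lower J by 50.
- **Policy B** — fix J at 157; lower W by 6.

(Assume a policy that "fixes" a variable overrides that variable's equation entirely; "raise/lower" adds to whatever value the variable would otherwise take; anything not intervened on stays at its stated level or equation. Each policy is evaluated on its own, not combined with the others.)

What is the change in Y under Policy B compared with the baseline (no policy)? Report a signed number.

Baseline:
  J = 141
  W = 134 − 141 = -7
  Y = 189 + 2·(-7) = 175
Policy B (J := 157, W − 6):
  J = 157
  W = 134 − 157 (−6 from intervention) = -29
  Y = 189 + 2·(-29) = 131
Change in Y: 131 − 175 = -44

-44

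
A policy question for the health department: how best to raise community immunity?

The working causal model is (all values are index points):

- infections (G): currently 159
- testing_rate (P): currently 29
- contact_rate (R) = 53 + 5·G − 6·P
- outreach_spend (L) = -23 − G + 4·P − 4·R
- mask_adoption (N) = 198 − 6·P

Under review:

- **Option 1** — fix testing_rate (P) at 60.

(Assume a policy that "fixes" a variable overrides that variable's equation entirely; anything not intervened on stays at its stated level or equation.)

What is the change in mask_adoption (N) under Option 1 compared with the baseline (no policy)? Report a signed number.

-186

Baseline:
  P = 29
  N = 198 − 6·29 = 24
Option 1 (P := 60):
  P = 60
  N = 198 − 6·60 = -162
Change in N: -162 − 24 = -186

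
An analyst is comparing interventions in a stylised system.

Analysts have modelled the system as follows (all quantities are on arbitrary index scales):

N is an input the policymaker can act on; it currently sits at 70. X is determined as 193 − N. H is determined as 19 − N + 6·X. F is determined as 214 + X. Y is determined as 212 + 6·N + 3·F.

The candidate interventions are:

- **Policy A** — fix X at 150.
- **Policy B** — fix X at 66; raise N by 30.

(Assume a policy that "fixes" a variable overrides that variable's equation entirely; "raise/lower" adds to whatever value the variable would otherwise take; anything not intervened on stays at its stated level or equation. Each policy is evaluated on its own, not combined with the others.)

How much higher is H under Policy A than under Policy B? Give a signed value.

Policy A (X := 150):
  N = 70
  X = 150
  H = 19 − 70 + 6·150 = 849
Policy B (X := 66, N + 30):
  N = 70 + 30 = 100
  X = 66
  H = 19 − 100 + 6·66 = 315
H: 849 − 315 = 534

534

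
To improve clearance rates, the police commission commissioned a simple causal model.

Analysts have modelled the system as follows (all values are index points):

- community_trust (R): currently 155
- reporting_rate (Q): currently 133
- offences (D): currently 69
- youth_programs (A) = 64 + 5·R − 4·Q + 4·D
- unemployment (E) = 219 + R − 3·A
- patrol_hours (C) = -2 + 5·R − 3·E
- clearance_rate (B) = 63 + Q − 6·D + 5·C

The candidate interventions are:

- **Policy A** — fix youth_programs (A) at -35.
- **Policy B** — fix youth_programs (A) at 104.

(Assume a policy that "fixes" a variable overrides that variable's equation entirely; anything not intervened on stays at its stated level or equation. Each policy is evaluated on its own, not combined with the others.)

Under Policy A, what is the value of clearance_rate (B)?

Policy A (A := -35):
  R = 155
  Q = 133
  D = 69
  A = -35
  E = 219 + 155 − 3·(-35) = 479
  C = -2 + 5·155 − 3·479 = -664
  B = 63 + 133 − 6·69 + 5·(-664) = -3538

-3538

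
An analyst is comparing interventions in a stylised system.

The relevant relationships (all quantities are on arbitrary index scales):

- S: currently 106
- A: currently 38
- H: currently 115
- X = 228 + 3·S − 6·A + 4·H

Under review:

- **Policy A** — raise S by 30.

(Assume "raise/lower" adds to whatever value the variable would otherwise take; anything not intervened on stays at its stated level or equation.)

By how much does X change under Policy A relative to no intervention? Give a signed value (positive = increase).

90

Baseline:
  S = 106
  A = 38
  H = 115
  X = 228 + 3·106 − 6·38 + 4·115 = 778
Policy A (S + 30):
  S = 106 + 30 = 136
  A = 38
  H = 115
  X = 228 + 3·136 − 6·38 + 4·115 = 868
Change in X: 868 − 778 = 90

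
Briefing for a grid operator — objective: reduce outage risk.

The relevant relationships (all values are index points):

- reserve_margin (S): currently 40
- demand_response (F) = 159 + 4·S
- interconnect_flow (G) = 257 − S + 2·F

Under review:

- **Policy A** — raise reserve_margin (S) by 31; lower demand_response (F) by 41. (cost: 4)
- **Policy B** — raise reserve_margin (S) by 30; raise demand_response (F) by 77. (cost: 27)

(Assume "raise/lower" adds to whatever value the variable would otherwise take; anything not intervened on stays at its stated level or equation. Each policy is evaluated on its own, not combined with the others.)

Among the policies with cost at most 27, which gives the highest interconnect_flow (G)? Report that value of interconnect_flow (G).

1219

Policy A (S + 31, F − 41):
  S = 40 + 31 = 71
  F = 159 + 4·71 (−41 from intervention) = 402
  G = 257 − 71 + 2·402 = 990
Policy B (S + 30, F + 77):
  S = 40 + 30 = 70
  F = 159 + 4·70 (+77 from intervention) = 516
  G = 257 − 70 + 2·516 = 1219
Comparing — Policy A: G=990, Policy B: G=1219. Highest is 1219 (Policy B).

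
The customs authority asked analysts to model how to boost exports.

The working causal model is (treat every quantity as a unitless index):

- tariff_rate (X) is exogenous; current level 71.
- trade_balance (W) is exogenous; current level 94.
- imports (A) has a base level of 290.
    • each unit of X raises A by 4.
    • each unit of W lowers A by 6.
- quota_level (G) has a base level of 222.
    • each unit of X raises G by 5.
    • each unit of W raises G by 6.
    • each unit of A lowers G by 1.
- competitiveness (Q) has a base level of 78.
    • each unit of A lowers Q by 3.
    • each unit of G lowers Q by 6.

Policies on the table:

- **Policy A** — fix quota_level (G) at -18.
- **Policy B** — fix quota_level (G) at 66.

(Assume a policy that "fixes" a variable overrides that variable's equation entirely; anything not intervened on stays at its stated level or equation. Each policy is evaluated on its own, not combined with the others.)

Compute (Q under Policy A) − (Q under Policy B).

504

Policy A (G := -18):
  X = 71
  W = 94
  A = 290 + 4·71 − 6·94 = 10
  G = -18
  Q = 78 − 3·10 − 6·(-18) = 156
Policy B (G := 66):
  X = 71
  W = 94
  A = 290 + 4·71 − 6·94 = 10
  G = 66
  Q = 78 − 3·10 − 6·66 = -348
Q: 156 − (-348) = 504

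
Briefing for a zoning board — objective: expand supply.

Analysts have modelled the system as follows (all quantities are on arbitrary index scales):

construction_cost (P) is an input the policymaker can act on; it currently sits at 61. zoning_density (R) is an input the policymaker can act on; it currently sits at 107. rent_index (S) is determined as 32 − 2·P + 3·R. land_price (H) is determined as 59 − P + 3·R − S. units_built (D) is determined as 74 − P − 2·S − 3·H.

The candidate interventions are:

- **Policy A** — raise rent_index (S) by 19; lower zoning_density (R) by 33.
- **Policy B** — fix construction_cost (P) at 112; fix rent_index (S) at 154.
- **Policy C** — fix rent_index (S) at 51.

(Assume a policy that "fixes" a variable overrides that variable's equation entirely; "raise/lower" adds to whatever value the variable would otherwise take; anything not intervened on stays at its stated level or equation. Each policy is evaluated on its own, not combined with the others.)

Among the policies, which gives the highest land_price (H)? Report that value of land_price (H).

Policy A (S + 19, R − 33):
  P = 61
  R = 107 − 33 = 74
  S = 32 − 2·61 + 3·74 (+19 from intervention) = 151
  H = 59 − 61 + 3·74 − 151 = 69
Policy B (P := 112, S := 154):
  P = 112
  R = 107
  S = 154
  H = 59 − 112 + 3·107 − 154 = 114
Policy C (S := 51):
  P = 61
  R = 107
  S = 51
  H = 59 − 61 + 3·107 − 51 = 268
Comparing — Policy A: H=69, Policy B: H=114, Policy C: H=268. Highest is 268 (Policy C).

268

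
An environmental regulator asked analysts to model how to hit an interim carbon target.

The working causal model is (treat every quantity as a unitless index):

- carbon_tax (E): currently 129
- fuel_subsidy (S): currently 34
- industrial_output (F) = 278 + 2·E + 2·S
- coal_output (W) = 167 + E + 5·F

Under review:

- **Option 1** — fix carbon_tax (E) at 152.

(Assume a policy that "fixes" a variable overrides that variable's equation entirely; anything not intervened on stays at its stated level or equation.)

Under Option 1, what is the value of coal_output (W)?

Option 1 (E := 152):
  E = 152
  S = 34
  F = 278 + 2·152 + 2·34 = 650
  W = 167 + 152 + 5·650 = 3569

3569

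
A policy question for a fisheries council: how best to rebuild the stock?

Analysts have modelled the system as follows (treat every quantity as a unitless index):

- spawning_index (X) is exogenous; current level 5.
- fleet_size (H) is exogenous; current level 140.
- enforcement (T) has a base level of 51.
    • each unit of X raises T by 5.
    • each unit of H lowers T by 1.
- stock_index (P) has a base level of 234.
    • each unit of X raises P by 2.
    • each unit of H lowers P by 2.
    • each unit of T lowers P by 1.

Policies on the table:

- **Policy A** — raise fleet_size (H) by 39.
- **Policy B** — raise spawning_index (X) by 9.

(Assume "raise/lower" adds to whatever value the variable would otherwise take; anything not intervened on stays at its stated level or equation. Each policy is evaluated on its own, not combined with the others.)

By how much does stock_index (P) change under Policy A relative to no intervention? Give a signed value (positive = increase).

-39

Baseline:
  X = 5
  H = 140
  T = 51 + 5·5 − 140 = -64
  P = 234 + 2·5 − 2·140 − (-64) = 28
Policy A (H + 39):
  X = 5
  H = 140 + 39 = 179
  T = 51 + 5·5 − 179 = -103
  P = 234 + 2·5 − 2·179 − (-103) = -11
Change in P: -11 − 28 = -39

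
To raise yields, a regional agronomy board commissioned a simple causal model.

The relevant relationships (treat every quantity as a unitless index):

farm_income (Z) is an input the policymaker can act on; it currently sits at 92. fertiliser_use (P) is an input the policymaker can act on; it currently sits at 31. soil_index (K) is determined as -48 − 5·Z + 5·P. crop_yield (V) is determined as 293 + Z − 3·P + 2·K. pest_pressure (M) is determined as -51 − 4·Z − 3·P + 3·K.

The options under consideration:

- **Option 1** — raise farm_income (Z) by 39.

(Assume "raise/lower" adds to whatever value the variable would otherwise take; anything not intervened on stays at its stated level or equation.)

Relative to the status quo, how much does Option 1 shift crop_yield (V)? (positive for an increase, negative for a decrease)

Baseline:
  Z = 92
  P = 31
  K = -48 − 5·92 + 5·31 = -353
  V = 293 + 92 − 3·31 + 2·(-353) = -414
Option 1 (Z + 39):
  Z = 92 + 39 = 131
  P = 31
  K = -48 − 5·131 + 5·31 = -548
  V = 293 + 131 − 3·31 + 2·(-548) = -765
Change in V: -765 − (-414) = -351

-351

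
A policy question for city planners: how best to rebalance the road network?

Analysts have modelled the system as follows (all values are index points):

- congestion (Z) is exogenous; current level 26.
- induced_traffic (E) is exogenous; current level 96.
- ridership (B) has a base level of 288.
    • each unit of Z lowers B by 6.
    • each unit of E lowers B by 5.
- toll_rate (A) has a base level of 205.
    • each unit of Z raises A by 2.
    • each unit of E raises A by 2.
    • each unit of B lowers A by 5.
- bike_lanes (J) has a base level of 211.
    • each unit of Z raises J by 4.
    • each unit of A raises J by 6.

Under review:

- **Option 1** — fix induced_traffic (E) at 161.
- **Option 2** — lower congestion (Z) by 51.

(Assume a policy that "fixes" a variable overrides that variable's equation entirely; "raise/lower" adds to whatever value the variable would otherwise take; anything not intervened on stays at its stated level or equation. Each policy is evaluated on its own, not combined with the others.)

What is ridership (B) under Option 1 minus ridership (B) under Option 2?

-631

Option 1 (E := 161):
  Z = 26
  E = 161
  B = 288 − 6·26 − 5·161 = -673
Option 2 (Z − 51):
  Z = 26 − 51 = -25
  E = 96
  B = 288 − 6·(-25) − 5·96 = -42
B: -673 − (-42) = -631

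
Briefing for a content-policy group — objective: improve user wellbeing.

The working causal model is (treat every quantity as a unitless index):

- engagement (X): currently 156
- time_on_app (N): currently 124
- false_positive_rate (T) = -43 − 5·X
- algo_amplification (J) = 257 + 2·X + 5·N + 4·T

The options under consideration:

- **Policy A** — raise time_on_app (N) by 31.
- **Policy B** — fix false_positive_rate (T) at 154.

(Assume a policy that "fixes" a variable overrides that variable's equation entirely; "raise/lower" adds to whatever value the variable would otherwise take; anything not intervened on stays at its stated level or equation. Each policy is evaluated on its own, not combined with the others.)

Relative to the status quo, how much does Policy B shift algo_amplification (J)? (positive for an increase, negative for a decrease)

3908

Baseline:
  X = 156
  N = 124
  T = -43 − 5·156 = -823
  J = 257 + 2·156 + 5·124 + 4·(-823) = -2103
Policy B (T := 154):
  X = 156
  N = 124
  T = 154
  J = 257 + 2·156 + 5·124 + 4·154 = 1805
Change in J: 1805 − (-2103) = 3908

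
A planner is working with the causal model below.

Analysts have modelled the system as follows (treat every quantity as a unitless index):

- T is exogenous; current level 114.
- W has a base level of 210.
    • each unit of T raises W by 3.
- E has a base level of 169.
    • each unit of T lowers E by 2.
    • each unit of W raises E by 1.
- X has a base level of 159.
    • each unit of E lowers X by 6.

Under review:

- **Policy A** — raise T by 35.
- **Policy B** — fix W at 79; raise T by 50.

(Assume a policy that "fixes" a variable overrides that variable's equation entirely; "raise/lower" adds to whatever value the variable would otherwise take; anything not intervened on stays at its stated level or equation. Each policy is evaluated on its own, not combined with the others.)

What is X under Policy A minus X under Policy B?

-3648

Policy A (T + 35):
  T = 114 + 35 = 149
  W = 210 + 3·149 = 657
  E = 169 − 2·149 + 657 = 528
  X = 159 − 6·528 = -3009
Policy B (W := 79, T + 50):
  T = 114 + 50 = 164
  W = 79
  E = 169 − 2·164 + 79 = -80
  X = 159 − 6·(-80) = 639
X: -3009 − 639 = -3648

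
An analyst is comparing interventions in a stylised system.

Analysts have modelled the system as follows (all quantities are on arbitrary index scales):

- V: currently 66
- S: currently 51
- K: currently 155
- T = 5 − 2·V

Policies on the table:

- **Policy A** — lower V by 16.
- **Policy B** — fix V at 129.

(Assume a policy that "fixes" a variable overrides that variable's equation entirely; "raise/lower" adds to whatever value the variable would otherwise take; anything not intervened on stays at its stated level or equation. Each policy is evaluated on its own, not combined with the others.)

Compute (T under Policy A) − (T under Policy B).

Policy A (V − 16):
  V = 66 − 16 = 50
  T = 5 − 2·50 = -95
Policy B (V := 129):
  V = 129
  T = 5 − 2·129 = -253
T: -95 − (-253) = 158

158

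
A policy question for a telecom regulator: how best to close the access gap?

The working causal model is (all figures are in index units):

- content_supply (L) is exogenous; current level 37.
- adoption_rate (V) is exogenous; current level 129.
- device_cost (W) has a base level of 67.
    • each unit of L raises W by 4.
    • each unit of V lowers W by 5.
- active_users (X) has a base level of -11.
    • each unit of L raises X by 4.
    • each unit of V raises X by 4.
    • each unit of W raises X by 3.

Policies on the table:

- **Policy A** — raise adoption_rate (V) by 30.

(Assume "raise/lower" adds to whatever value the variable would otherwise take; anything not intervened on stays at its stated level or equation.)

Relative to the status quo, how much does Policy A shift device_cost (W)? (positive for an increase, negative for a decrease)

Baseline:
  L = 37
  V = 129
  W = 67 + 4·37 − 5·129 = -430
Policy A (V + 30):
  L = 37
  V = 129 + 30 = 159
  W = 67 + 4·37 − 5·159 = -580
Change in W: -580 − (-430) = -150

-150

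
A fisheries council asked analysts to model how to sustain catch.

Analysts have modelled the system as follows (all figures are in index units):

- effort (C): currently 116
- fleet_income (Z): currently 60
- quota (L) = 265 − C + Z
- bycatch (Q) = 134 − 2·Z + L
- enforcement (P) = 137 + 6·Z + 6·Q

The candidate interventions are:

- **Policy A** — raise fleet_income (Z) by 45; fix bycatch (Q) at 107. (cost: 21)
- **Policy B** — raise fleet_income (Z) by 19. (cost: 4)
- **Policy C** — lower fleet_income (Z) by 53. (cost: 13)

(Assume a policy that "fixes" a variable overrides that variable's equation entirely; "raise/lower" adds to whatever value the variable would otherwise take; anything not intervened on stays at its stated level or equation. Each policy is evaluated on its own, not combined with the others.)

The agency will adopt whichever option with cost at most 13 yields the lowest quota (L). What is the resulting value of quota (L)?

156

Policy B (Z + 19):
  C = 116
  Z = 60 + 19 = 79
  L = 265 − 116 + 79 = 228
Policy C (Z − 53):
  C = 116
  Z = 60 − 53 = 7
  L = 265 − 116 + 7 = 156
Comparing — Policy B: L=228, Policy C: L=156. Lowest is 156 (Policy C).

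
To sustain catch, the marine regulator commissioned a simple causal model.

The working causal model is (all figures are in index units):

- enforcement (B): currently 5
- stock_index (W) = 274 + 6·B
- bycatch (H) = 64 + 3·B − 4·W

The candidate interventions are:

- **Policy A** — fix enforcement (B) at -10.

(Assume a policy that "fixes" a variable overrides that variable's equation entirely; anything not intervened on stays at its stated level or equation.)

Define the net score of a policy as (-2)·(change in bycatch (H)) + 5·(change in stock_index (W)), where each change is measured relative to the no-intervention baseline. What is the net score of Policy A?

-1080

Baseline:
  B = 5
  W = 274 + 6·5 = 304
  H = 64 + 3·5 − 4·304 = -1137
Policy A (B := -10):
  B = -10
  W = 274 + 6·(-10) = 214
  H = 64 + 3·(-10) − 4·214 = -822
ΔH = -822 − (-1137) = 315; ΔW = 214 − 304 = -90
Score = (-2)·315 + 5·(-90) = -1080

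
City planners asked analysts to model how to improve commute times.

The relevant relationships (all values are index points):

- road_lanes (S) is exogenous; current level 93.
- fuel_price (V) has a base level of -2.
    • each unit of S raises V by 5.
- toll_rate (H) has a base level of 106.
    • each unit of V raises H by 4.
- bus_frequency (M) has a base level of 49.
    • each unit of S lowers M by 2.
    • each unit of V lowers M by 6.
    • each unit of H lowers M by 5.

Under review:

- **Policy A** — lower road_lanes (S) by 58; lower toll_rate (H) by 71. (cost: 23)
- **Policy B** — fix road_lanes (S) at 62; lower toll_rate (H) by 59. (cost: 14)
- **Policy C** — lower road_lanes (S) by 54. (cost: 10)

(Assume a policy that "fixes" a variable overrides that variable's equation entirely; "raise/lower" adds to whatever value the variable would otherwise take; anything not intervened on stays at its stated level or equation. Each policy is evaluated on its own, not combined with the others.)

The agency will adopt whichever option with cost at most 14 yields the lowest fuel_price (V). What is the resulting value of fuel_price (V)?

Policy B (S := 62, H − 59):
  S = 62
  V = -2 + 5·62 = 308
Policy C (S − 54):
  S = 93 − 54 = 39
  V = -2 + 5·39 = 193
Comparing — Policy B: V=308, Policy C: V=193. Lowest is 193 (Policy C).

193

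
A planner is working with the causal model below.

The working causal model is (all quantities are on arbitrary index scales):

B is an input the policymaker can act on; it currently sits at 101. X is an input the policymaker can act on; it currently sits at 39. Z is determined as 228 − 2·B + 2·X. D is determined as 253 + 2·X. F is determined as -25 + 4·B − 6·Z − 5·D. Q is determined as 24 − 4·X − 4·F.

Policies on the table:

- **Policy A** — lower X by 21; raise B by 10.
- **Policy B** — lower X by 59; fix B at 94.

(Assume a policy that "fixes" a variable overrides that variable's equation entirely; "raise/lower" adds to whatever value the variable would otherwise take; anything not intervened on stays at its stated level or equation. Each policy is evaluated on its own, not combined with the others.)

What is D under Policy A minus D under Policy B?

76

Policy A (X − 21, B + 10):
  X = 39 − 21 = 18
  D = 253 + 2·18 = 289
Policy B (X − 59, B := 94):
  X = 39 − 59 = -20
  D = 253 + 2·(-20) = 213
D: 289 − 213 = 76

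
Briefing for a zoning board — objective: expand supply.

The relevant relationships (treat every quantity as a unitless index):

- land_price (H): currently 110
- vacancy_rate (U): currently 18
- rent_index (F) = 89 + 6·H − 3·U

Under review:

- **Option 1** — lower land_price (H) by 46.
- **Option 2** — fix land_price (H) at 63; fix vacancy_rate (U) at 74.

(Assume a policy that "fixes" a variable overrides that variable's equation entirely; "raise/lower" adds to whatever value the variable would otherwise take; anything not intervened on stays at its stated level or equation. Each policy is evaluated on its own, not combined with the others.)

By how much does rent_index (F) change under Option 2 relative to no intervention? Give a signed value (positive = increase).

Baseline:
  H = 110
  U = 18
  F = 89 + 6·110 − 3·18 = 695
Option 2 (H := 63, U := 74):
  H = 63
  U = 74
  F = 89 + 6·63 − 3·74 = 245
Change in F: 245 − 695 = -450

-450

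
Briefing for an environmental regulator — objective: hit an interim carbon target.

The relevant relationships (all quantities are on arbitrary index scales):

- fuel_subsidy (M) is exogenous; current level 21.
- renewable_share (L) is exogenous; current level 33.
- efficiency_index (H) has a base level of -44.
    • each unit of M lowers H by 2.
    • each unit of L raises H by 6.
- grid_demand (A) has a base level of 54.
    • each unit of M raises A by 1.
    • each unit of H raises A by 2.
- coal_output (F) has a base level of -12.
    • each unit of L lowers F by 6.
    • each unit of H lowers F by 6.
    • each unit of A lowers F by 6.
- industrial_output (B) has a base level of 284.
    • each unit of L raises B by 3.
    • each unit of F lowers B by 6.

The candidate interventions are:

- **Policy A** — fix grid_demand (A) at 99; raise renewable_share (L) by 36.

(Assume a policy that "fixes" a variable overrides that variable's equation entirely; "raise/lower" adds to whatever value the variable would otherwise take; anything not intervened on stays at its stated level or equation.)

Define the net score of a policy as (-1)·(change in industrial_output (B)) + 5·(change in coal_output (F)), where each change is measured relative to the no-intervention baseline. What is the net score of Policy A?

Baseline:
  M = 21
  L = 33
  H = -44 − 2·21 + 6·33 = 112
  A = 54 + 21 + 2·112 = 299
  F = -12 − 6·33 − 6·112 − 6·299 = -2676
  B = 284 + 3·33 − 6·(-2676) = 16439
Policy A (A := 99, L + 36):
  M = 21
  L = 33 + 36 = 69
  H = -44 − 2·21 + 6·69 = 328
  A = 99
  F = -12 − 6·69 − 6·328 − 6·99 = -2988
  B = 284 + 3·69 − 6·(-2988) = 18419
ΔB = 18419 − 16439 = 1980; ΔF = -2988 − (-2676) = -312
Score = (-1)·1980 + 5·(-312) = -3540

-3540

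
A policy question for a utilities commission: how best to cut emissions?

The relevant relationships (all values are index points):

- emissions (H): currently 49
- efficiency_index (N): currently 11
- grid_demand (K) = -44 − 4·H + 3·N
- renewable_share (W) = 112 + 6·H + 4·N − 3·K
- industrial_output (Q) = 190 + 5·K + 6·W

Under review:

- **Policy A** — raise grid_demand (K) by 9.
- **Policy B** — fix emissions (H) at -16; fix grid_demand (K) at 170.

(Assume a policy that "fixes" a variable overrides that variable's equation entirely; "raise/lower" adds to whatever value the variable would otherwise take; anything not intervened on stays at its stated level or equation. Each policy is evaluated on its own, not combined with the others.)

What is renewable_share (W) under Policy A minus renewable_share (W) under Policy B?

Policy A (K + 9):
  H = 49
  N = 11
  K = -44 − 4·49 + 3·11 (+9 from intervention) = -198
  W = 112 + 6·49 + 4·11 − 3·(-198) = 1044
Policy B (H := -16, K := 170):
  H = -16
  N = 11
  K = 170
  W = 112 + 6·(-16) + 4·11 − 3·170 = -450
W: 1044 − (-450) = 1494

1494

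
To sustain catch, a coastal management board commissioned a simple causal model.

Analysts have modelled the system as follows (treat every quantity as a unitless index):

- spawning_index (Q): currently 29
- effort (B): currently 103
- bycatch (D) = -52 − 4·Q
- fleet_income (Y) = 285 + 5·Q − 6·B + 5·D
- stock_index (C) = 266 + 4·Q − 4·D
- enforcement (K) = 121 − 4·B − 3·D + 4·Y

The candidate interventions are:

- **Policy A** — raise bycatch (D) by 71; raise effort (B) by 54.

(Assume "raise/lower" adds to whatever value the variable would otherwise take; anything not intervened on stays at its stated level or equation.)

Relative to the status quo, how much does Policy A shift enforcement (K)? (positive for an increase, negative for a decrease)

-305

Baseline:
  Q = 29
  B = 103
  D = -52 − 4·29 = -168
  Y = 285 + 5·29 − 6·103 + 5·(-168) = -1028
  K = 121 − 4·103 − 3·(-168) + 4·(-1028) = -3899
Policy A (D + 71, B + 54):
  Q = 29
  B = 103 + 54 = 157
  D = -52 − 4·29 (+71 from intervention) = -97
  Y = 285 + 5·29 − 6·157 + 5·(-97) = -997
  K = 121 − 4·157 − 3·(-97) + 4·(-997) = -4204
Change in K: -4204 − (-3899) = -305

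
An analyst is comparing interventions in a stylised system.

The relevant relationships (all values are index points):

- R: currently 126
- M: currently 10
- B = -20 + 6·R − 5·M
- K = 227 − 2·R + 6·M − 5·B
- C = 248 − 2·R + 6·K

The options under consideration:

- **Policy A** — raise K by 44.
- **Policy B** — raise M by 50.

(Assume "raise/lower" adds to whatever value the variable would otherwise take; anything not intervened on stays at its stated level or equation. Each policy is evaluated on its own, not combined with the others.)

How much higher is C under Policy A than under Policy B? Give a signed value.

-9036

Policy A (K + 44):
  R = 126
  M = 10
  B = -20 + 6·126 − 5·10 = 686
  K = 227 − 2·126 + 6·10 − 5·686 (+44 from intervention) = -3351
  C = 248 − 2·126 + 6·(-3351) = -20110
Policy B (M + 50):
  R = 126
  M = 10 + 50 = 60
  B = -20 + 6·126 − 5·60 = 436
  K = 227 − 2·126 + 6·60 − 5·436 = -1845
  C = 248 − 2·126 + 6·(-1845) = -11074
C: -20110 − (-11074) = -9036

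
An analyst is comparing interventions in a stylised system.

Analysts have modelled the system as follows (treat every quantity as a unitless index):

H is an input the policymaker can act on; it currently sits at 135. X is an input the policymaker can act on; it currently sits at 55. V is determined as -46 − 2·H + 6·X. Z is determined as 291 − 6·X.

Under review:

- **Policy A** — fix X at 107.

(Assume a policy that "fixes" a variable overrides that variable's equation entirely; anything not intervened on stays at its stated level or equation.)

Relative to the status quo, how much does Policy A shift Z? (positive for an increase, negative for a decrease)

Baseline:
  X = 55
  Z = 291 − 6·55 = -39
Policy A (X := 107):
  X = 107
  Z = 291 − 6·107 = -351
Change in Z: -351 − (-39) = -312

-312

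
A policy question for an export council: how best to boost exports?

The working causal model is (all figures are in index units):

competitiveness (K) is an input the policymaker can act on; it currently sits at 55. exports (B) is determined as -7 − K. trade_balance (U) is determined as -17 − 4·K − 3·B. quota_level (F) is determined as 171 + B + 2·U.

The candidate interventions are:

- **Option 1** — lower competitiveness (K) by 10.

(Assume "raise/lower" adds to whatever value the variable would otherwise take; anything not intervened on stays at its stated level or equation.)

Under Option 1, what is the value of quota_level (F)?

Option 1 (K − 10):
  K = 55 − 10 = 45
  B = -7 − 45 = -52
  U = -17 − 4·45 − 3·(-52) = -41
  F = 171 + (-52) + 2·(-41) = 37

37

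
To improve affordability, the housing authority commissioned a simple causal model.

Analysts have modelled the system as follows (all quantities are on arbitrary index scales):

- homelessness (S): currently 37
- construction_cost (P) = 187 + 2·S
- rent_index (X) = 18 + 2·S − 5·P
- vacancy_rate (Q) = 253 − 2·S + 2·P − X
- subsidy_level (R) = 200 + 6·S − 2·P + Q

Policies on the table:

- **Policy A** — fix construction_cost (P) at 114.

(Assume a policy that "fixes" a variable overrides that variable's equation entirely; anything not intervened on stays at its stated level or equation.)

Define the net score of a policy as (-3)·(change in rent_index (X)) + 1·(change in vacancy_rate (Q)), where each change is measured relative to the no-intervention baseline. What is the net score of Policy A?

Baseline:
  S = 37
  P = 187 + 2·37 = 261
  X = 18 + 2·37 − 5·261 = -1213
  Q = 253 − 2·37 + 2·261 − (-1213) = 1914
Policy A (P := 114):
  S = 37
  P = 114
  X = 18 + 2·37 − 5·114 = -478
  Q = 253 − 2·37 + 2·114 − (-478) = 885
ΔX = -478 − (-1213) = 735; ΔQ = 885 − 1914 = -1029
Score = (-3)·735 + 1·(-1029) = -3234

-3234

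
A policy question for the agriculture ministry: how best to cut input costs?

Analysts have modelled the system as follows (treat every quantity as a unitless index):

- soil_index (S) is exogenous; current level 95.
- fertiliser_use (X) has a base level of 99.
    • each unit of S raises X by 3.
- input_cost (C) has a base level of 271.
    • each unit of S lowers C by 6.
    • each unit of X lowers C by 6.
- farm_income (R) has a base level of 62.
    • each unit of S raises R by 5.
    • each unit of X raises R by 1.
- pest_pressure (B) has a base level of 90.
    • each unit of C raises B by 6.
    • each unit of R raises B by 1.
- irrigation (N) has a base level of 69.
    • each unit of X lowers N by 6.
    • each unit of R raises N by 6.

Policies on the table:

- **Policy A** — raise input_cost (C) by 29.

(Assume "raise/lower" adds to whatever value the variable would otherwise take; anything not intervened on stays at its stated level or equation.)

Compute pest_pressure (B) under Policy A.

Policy A (C + 29):
  S = 95
  X = 99 + 3·95 = 384
  C = 271 − 6·95 − 6·384 (+29 from intervention) = -2574
  R = 62 + 5·95 + 384 = 921
  B = 90 + 6·(-2574) + 921 = -14433

-14433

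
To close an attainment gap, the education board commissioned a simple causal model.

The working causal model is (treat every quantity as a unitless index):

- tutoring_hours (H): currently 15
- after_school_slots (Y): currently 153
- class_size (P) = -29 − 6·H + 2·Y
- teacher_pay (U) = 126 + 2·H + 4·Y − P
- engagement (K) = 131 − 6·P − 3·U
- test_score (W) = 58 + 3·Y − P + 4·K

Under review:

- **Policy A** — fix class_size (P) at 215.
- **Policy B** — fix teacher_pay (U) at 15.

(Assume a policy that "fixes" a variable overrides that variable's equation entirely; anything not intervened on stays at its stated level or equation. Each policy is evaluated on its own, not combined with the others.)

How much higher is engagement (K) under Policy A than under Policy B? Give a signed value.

-1782

Policy A (P := 215):
  H = 15
  Y = 153
  P = 215
  U = 126 + 2·15 + 4·153 − 215 = 553
  K = 131 − 6·215 − 3·553 = -2818
Policy B (U := 15):
  H = 15
  Y = 153
  P = -29 − 6·15 + 2·153 = 187
  U = 15
  K = 131 − 6·187 − 3·15 = -1036
K: -2818 − (-1036) = -1782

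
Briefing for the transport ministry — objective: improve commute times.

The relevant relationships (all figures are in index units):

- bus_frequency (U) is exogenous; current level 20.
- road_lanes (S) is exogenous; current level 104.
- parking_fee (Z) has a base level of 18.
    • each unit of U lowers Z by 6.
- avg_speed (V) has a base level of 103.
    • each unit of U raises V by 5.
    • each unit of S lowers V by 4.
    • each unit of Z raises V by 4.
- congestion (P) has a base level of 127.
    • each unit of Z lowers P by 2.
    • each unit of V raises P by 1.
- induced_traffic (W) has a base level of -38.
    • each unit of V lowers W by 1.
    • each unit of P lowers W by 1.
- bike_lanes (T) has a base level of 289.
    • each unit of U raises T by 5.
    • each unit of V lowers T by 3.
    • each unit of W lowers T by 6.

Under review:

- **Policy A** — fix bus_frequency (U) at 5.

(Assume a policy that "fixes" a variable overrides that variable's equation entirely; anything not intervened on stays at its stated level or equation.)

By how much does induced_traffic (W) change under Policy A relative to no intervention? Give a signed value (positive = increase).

-390

Baseline:
  U = 20
  S = 104
  Z = 18 − 6·20 = -102
  V = 103 + 5·20 − 4·104 + 4·(-102) = -621
  P = 127 − 2·(-102) + (-621) = -290
  W = -38 − (-621) − (-290) = 873
Policy A (U := 5):
  U = 5
  S = 104
  Z = 18 − 6·5 = -12
  V = 103 + 5·5 − 4·104 + 4·(-12) = -336
  P = 127 − 2·(-12) + (-336) = -185
  W = -38 − (-336) − (-185) = 483
Change in W: 483 − 873 = -390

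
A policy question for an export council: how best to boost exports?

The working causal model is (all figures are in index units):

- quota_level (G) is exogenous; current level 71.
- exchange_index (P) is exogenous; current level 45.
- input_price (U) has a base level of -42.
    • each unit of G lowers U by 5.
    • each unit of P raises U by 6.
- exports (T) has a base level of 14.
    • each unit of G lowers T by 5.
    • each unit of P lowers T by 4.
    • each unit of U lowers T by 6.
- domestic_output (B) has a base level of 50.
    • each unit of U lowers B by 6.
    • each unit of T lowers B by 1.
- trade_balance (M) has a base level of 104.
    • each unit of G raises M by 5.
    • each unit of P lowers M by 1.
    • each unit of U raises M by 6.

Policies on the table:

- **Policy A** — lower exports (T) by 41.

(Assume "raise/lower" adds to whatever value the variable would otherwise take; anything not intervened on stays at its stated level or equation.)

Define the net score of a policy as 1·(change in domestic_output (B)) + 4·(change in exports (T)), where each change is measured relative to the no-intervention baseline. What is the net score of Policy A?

-123

Baseline:
  G = 71
  P = 45
  U = -42 − 5·71 + 6·45 = -127
  T = 14 − 5·71 − 4·45 − 6·(-127) = 241
  B = 50 − 6·(-127) − 241 = 571
Policy A (T − 41):
  G = 71
  P = 45
  U = -42 − 5·71 + 6·45 = -127
  T = 14 − 5·71 − 4·45 − 6·(-127) (−41 from intervention) = 200
  B = 50 − 6·(-127) − 200 = 612
ΔB = 612 − 571 = 41; ΔT = 200 − 241 = -41
Score = 1·41 + 4·(-41) = -123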